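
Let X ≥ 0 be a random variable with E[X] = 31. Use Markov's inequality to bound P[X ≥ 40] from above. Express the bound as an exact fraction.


μ = E[X] = 31, a = 40.
Markov: P[X ≥ 40] ≤ μ/a = (31)/40 = 31/40.
Numerically: ≈ 0.775.
(Since a = 40 > μ = 31.000, the bound 31/40 is < 1 and informative.)

P[X ≥ 40] ≤ 31/40 ≈ 0.775.


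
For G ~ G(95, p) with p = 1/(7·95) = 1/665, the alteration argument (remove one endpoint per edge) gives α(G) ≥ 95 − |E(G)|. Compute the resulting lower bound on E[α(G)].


E[|E(G)|] = C(95, 2)·p = 4465 · (1/665) = 47/7.
E[α(G)] ≥ n − E[|E(G)|] = 95 − 47/7 = 618/7.
Numerically: ≈ 88.286.
(This is only a lower bound; the true E[α(G)] may be larger.)

E[α(G)] ≥ 618/7 ≈ 88.286.


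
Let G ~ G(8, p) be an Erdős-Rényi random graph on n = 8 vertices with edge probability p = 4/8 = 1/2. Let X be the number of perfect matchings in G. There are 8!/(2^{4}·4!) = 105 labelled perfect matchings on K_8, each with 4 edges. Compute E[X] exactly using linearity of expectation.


K_8 has 8!/(2^{4}·4!) = 105 labelled perfect matchings.
For each such perfect matching H, let X_H = 1 if all 4 edges of H are present in G. Then P[X_H = 1] = p^{4} = (1/2)^{4} = 1/16.
By linearity: E[X] = Σ_H E[X_H] = 105 · p^{4} = 105 · 1/16 = 105/16.
Numerically: E[X] ≈ 6.562.

E[X] = 105 · (1/2)^{4} = 105/16 ≈ 6.562.


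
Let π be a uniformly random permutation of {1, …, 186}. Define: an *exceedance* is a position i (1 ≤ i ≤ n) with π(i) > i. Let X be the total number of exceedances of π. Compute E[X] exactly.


Write X = Σ_{i=1}^{186} X_i, where X_i = 1_{π(i) > i}.
For each fixed i, π(i) is uniform over {1, …, 186} (marginal of a uniform permutation), so P[π(i) > i] = (n − i)/n. Summing: Σ_{i=1}^{186} (n − i)/n = (0 + 1 + … + 185)/186 = 186(186 − 1)/(2·186) = (186 − 1)/2.
Hence E[X] = Σ_{i=1}^{186} (186 − i)/186 = 185/2 ≈ 92.500000.

E[X] = 185/2 = 92.500000.


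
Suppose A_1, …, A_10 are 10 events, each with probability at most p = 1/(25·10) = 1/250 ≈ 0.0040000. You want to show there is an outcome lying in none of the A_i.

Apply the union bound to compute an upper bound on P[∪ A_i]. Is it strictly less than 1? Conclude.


Union bound: P[∪_{i=1}^{10} A_i] ≤ Σ_i P[A_i] ≤ 10·p = 10·(1/250) = 1/25.
Numerically: 1/25 ≈ 0.0400000.
Is 1/25 < 1? YES.
Since P[∪ A_i] ≤ 1/25 < 1, the complement has P[∩ A_i^c] ≥ 1 − 1/25 = 24/25 > 0, so some outcome avoids every A_i.

10·p = 1/25 ≈ 0.0400000; existence CERTIFIED by the union bound.


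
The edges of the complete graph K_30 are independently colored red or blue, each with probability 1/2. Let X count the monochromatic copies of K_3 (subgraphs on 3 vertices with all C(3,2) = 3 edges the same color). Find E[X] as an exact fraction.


Let X = Σ_S X_S over the C(30, 3) = 4060 subsets S of size 3, where X_S = 1 if the K_3 on S is monochromatic.
For a fixed S, the K_3 on S has C(3, 2) = 3 edges. P[all 3 edges red] = (1/2)^3, and likewise for blue, so P[monochromatic] = 2·(1/2)^3 = 2^{1 − 3} = 1/4.
By linearity: E[X] = C(30, 3) · 2^{1 − 3} = 4060 · 1/4 = 1015.
Numerically: E[X] ≈ 1015.0000.

E[X] = C(30,3)·2^(1−C(3,2)) = 1015 ≈ 1015.0000.


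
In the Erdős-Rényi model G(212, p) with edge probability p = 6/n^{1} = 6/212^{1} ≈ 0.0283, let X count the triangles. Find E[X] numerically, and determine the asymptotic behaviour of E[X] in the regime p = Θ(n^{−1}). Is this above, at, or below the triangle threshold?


Number of potential triangles: C(212, 3) = 1565620.
Each occurs with probability p³ ≈ (0.0283)³ ≈ 2.26697e-05.
By linearity: E[X] = C(212, 3)·p³ ≈ 1565620 · 2.26697e-05 ≈ 35.492.
Here α = 1, so p = 6/n is exactly at the triangle threshold p ~ 1/n. Asymptotically E[X] → c³/6 = 6³/6 = 36 ≈ 36.000, a bounded constant. In this regime the triangle count is asymptotically Poisson(c³/6).

E[X] ≈ 35.492; in regime p = Θ(1/n^{1}) E[X] stays bounded (at the triangle threshold p ~ 1/n).


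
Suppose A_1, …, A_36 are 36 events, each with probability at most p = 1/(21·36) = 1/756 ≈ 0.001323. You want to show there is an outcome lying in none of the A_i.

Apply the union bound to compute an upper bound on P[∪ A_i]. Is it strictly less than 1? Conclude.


Union bound: P[∪_{i=1}^{36} A_i] ≤ Σ_i P[A_i] ≤ 36·p = 36·(1/756) = 1/21.
Numerically: 1/21 ≈ 0.047619.
Is 1/21 < 1? YES.
Since P[∪ A_i] ≤ 1/21 < 1, the complement has P[∩ A_i^c] ≥ 1 − 1/21 = 20/21 > 0, so some outcome avoids every A_i.

36·p = 1/21 ≈ 0.047619; existence CERTIFIED by the union bound.


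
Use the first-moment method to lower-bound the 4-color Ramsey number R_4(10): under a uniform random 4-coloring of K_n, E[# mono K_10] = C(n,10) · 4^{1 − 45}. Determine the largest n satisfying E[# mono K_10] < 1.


We need C(n, 10) · 4^{1 − 45} < 1, i.e. C(n, 10) < 4^{45 − 1} = 309485009821345068724781056.
Check values of n near the boundary:
  n = 2019: C(2019, 10) = 303322949179835278009229628; 303322949179835278009229628 < 309485009821345068724781056? YES
  n = 2020: C(2020, 10) = 304832018578739931133653656; 304832018578739931133653656 < 309485009821345068724781056? YES
  n = 2021: C(2021, 10) = 306347841644770462864800616; 306347841644770462864800616 < 309485009821345068724781056? YES
  n = 2022: C(2022, 10) = 307870445231474093395937796; 307870445231474093395937796 < 309485009821345068724781056? YES
  n = 2023: C(2023, 10) = 309399856285778485315440716; 309399856285778485315440716 < 309485009821345068724781056? YES
  n = 2024: C(2024, 10) = 310936101848269937576192656; 310936101848269937576192656 < 309485009821345068724781056? NO
The largest n with C(n, 10) < 309485009821345068724781056 is n = 2023 (where E[X] = 77349964071444621328860179/77371252455336267181195264 ≈ 0.999725). Hence R_4(10) > 2023, i.e. R_4(10) ≥ 2024.

Largest n = 2023; hence R_4(10) > 2023.


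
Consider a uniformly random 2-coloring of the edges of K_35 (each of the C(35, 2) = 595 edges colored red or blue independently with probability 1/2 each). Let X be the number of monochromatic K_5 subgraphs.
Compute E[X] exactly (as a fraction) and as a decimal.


Let X = Σ_S X_S over the C(35, 5) = 324632 subsets S of size 5, where X_S = 1 if the K_5 on S is monochromatic.
For a fixed S, the K_5 on S has C(5, 2) = 10 edges. P[all 10 edges red] = (1/2)^10, and likewise for blue, so P[monochromatic] = 2·(1/2)^10 = 2^{1 − 10} = 1/512.
By linearity of expectation: E[X] = C(35, 5) · 2^{1 − 10} = 324632 · 1/512 = 40579/64.
Numerically: E[X] ≈ 634.047.

E[X] = C(35,5)·2^(1−C(5,2)) = 40579/64 ≈ 634.047.


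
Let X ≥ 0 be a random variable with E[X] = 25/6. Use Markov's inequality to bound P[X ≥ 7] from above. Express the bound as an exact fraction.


μ = E[X] = 25/6, a = 7.
Markov: P[X ≥ 7] ≤ μ/a = (25/6)/7 = 25/42.
Numerically: ≈ 0.59524.
(Since a = 7 > μ = 4.16667, the bound 25/42 is < 1 and informative.)

P[X ≥ 7] ≤ 25/42 ≈ 0.59524.


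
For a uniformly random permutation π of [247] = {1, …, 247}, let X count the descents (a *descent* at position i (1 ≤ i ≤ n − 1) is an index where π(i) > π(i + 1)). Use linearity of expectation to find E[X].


Write X = Σ X_I over i = 1, …, 246, with X_I the indicator of one descent.
There are 246 indicators.
For each fixed i, the pair (π(i), π(i+1)) is a uniformly random ordered pair of distinct values from {1, …, 247}; by symmetry P[π(i) > π(i+1)] = 1/2.
By linearity: E[X] = 246 · (1/2) = (247 − 1) · (1/2) = 123 ≈ 123.0000.

E[X] = 123 = 123.0000.


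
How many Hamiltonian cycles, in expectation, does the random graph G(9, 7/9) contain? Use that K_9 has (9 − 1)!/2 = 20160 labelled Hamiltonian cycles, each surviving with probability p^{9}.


K_9 has (9 − 1)!/2 = 20160 labelled Hamiltonian cycles.
For each such Hamiltonian cycle H, let X_H = 1 if all 9 edges of H are present in G. Then P[X_H = 1] = p^{9} = (7/9)^{9} = 40353607/387420489.
By linearity: E[X] = Σ_H E[X_H] = 20160 · p^{9} = 20160 · 40353607/387420489 = 90392079680/43046721.
Numerically: E[X] ≈ 2.1e+03.

E[X] = 20160 · (7/9)^{9} = 90392079680/43046721 ≈ 2.1e+03.


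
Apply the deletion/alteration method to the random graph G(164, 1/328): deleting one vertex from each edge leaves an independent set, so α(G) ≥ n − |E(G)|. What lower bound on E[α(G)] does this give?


E[|E(G)|] = C(164, 2)·p = 13366 · (1/328) = 163/4.
E[α(G)] ≥ n − E[|E(G)|] = 164 − 163/4 = 493/4.
Numerically: ≈ 123.25000.
(This is only a lower bound; the true E[α(G)] may be larger.)

E[α(G)] ≥ 493/4 ≈ 123.25000.


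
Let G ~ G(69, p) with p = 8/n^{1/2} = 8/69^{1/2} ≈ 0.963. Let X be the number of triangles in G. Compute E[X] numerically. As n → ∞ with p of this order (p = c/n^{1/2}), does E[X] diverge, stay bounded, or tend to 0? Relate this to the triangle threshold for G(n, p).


Number of potential triangles: C(69, 3) = 52394.
Each occurs with probability p³ ≈ (0.963)³ ≈ 8.93298e-01.
By linearity: E[X] = C(69, 3)·p³ ≈ 52394 · 8.93298e-01 ≈ 46803.451.
Since α = 1/2 < 1, p = c/n^{1/2} ≫ 1/n is above the triangle threshold p ~ 1/n. Asymptotically E[X] ~ (c³/6)·n^{3(1−α)} = (8³/6)·n^{1.5} → ∞; triangles are abundant w.h.p.

E[X] ≈ 46803.451; in regime p = Θ(1/n^{1/2}) E[X] diverges (above the triangle threshold p ~ 1/n).


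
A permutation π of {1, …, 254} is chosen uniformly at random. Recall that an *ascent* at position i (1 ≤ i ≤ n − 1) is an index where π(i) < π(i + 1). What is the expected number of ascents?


Write X = Σ X_I over i = 1, …, 253, with X_I the indicator of one ascent.
There are 253 indicators.
For each fixed i, the pair (π(i), π(i+1)) is a uniformly random ordered pair of distinct values from {1, …, 254}; by symmetry P[π(i) < π(i+1)] = 1/2.
By linearity: E[X] = 253 · (1/2) = (254 − 1) · (1/2) = 253/2 ≈ 126.500000.

E[X] = 253/2 = 126.500000.


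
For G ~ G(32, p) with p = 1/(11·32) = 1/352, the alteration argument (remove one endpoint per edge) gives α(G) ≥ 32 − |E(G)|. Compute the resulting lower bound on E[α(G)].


E[|E(G)|] = C(32, 2)·p = 496 · (1/352) = 31/22.
E[α(G)] ≥ n − E[|E(G)|] = 32 − 31/22 = 673/22.
Numerically: ≈ 30.5909.
(This is only a lower bound; the true E[α(G)] may be larger.)

E[α(G)] ≥ 673/22 ≈ 30.5909.


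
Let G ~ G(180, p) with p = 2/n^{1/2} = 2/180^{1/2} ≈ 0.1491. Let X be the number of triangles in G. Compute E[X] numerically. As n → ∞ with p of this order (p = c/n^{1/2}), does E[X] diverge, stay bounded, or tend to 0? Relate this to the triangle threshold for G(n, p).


Number of potential triangles: C(180, 3) = 955860.
Each occurs with probability p³ ≈ (0.1491)³ ≈ 3.312693e-03.
By linearity: E[X] = C(180, 3)·p³ ≈ 955860 · 3.312693e-03 ≈ 3166.4710.
Since α = 1/2 < 1, p = c/n^{1/2} ≫ 1/n is above the triangle threshold p ~ 1/n. Asymptotically E[X] ~ (c³/6)·n^{3(1−α)} = (2³/6)·n^{1.5} → ∞; triangles are abundant w.h.p.

E[X] ≈ 3166.4710; in regime p = Θ(1/n^{1/2}) E[X] diverges (above the triangle threshold p ~ 1/n).


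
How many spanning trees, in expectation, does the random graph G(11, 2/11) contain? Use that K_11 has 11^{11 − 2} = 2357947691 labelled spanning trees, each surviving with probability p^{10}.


K_11 has 11^{11 − 2} = 2357947691 labelled spanning trees.
For each such spanning tree H, let X_H = 1 if all 10 edges of H are present in G. Then P[X_H = 1] = p^{10} = (2/11)^{10} = 1024/25937424601.
By linearity of expectation: E[X] = Σ_H E[X_H] = 2357947691 · p^{10} = 2357947691 · 1024/25937424601 = 1024/11.
Numerically: E[X] ≈ 93.0909.

E[X] = 2357947691 · (2/11)^{10} = 1024/11 ≈ 93.0909.


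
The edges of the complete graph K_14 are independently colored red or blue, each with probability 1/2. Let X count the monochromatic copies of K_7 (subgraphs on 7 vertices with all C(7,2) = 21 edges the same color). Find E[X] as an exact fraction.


Let X = Σ_S X_S over the C(14, 7) = 3432 subsets S of size 7, where X_S = 1 if the K_7 on S is monochromatic.
For a fixed S, the K_7 on S has C(7, 2) = 21 edges. P[all 21 edges red] = (1/2)^21, and likewise for blue, so P[monochromatic] = 2·(1/2)^21 = 2^{1 − 21} = 1/1048576.
Summing: E[X] = C(14, 7) · 2^{1 − 21} = 3432 · 1/1048576 = 429/131072.
Numerically: E[X] ≈ 0.003.

E[X] = C(14,7)·2^(1−C(7,2)) = 429/131072 ≈ 0.003.


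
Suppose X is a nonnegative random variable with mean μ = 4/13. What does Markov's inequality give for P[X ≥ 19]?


μ = E[X] = 4/13, a = 19.
Markov: P[X ≥ 19] ≤ μ/a = (4/13)/19 = 4/247.
Numerically: ≈ 0.0162.
(Since a = 19 > μ = 0.3077, the bound 4/247 is < 1 and informative.)

P[X ≥ 19] ≤ 4/247 ≈ 0.0162.


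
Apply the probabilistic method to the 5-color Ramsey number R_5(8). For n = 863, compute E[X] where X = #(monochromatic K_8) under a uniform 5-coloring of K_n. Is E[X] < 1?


E[X] = C(863, 8) · 5^{1 − 28} = 7386423071602617757 · 5^{−27} = 7386423071602617757/7450580596923828125.
As a reduced fraction: E[X] = 7386423071602617757/7450580596923828125 ≈ 0.99139.
Is E[X] < 1? YES.
Since E[X] < 1, there exists a 5-coloring of K_{863} with no monochromatic K_8; hence R_5(8) > 863.

E[X] = 7386423071602617757/7450580596923828125 ≈ 0.99139; E[X] < 1, so R_5(8) > 863.


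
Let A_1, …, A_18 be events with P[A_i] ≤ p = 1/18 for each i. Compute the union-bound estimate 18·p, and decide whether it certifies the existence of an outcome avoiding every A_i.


Union bound: P[∪_{i=1}^{18} A_i] ≤ Σ_i P[A_i] ≤ 18·p = 18·(1/18) = 1.
Numerically: 1 ≈ 1.0000.
Is 1 < 1? NO.
Since the bound 1 is ≥ 1, the union bound is uninformative here; it does NOT by itself certify existence.

18·p = 1 ≈ 1.0000; existence NOT certified by the union bound.


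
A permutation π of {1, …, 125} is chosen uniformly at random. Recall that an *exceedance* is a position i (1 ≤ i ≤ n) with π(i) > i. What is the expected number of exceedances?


Write X = Σ_{i=1}^{125} X_i, where X_i = 1_{π(i) > i}.
For each fixed i, π(i) is uniform over {1, …, 125} (marginal of a uniform permutation), so P[π(i) > i] = (n − i)/n. Summing: Σ_{i=1}^{125} (n − i)/n = (0 + 1 + … + 124)/125 = 125(125 − 1)/(2·125) = (125 − 1)/2.
Hence E[X] = Σ_{i=1}^{125} (125 − i)/125 = 62 ≈ 62.00000.

E[X] = 62 = 62.00000.


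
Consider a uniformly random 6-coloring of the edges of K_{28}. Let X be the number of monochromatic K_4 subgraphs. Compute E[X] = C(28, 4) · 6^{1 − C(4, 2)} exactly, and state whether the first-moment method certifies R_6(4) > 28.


E[X] = C(28, 4) · 6^{1 − 6} = 20475 · 6^{−5} = 20475/7776.
As a reduced fraction: E[X] = 2275/864 ≈ 2.633102.
Is E[X] < 1? NO.
Since E[X] ≥ 1, the first-moment bound is inconclusive at n = 28; it does NOT by itself certify R_6(4) > 28.

E[X] = 2275/864 ≈ 2.633102; E[X] ≥ 1; first-moment method inconclusive here.


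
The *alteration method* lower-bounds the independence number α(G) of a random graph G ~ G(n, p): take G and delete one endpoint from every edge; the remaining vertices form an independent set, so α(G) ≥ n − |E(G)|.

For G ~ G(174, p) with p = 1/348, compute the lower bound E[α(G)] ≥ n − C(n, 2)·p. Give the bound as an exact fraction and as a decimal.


E[|E(G)|] = C(174, 2)·p = 15051 · (1/348) = 173/4.
E[α(G)] ≥ n − E[|E(G)|] = 174 − 173/4 = 523/4.
Numerically: ≈ 130.750000.
(This is only a lower bound; the true E[α(G)] may be larger.)

E[α(G)] ≥ 523/4 ≈ 130.750000.


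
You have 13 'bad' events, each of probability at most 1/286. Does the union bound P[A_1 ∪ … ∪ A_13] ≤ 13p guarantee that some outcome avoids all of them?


Union bound: P[∪_{i=1}^{13} A_i] ≤ Σ_i P[A_i] ≤ 13·p = 13·(1/286) = 1/22.
Numerically: 1/22 ≈ 0.045455.
Is 1/22 < 1? YES.
Since P[∪ A_i] ≤ 1/22 < 1, the complement has P[∩ A_i^c] ≥ 1 − 1/22 = 21/22 > 0, so some outcome avoids every A_i.

13·p = 1/22 ≈ 0.045455; existence CERTIFIED by the union bound.


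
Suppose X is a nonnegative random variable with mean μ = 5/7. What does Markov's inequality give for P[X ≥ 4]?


μ = E[X] = 5/7, a = 4.
Markov: P[X ≥ 4] ≤ μ/a = (5/7)/4 = 5/28.
Numerically: ≈ 0.179.
(Since a = 4 > μ = 0.714, the bound 5/28 is < 1 and informative.)

P[X ≥ 4] ≤ 5/28 ≈ 0.179.


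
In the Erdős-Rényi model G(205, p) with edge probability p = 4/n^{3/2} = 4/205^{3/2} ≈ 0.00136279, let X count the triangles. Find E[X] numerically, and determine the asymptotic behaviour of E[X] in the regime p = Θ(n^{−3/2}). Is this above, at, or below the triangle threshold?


Number of potential triangles: C(205, 3) = 1414910.
Each occurs with probability p³ ≈ (0.00136279)³ ≈ 2.53097351e-09.
By linearity: E[X] = C(205, 3)·p³ ≈ 1414910 · 2.53097351e-09 ≈ 0.003581.
Since α = 3/2 > 1, p = c/n^{3/2} = o(1/n) is below the triangle threshold p ~ 1/n. Asymptotically E[X] ~ (c³/6)·n^{3(1−α)} = (4³/6)·n^{-1.5} → 0, so by Markov's inequality G has no triangles w.h.p.

E[X] ≈ 0.003581; in regime p = Θ(1/n^{3/2}) E[X] tends to 0 (below the triangle threshold p ~ 1/n).


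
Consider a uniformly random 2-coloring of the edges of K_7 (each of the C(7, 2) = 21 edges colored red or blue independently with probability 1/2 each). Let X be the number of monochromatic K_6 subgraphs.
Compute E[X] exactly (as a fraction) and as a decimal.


Let X = Σ_S X_S over the C(7, 6) = 7 subsets S of size 6, where X_S = 1 if the K_6 on S is monochromatic.
For a fixed S, the K_6 on S has C(6, 2) = 15 edges. P[all 15 edges red] = (1/2)^15, and likewise for blue, so P[monochromatic] = 2·(1/2)^15 = 2^{1 − 15} = 1/16384.
By linearity: E[X] = C(7, 6) · 2^{1 − 15} = 7 · 1/16384 = 7/16384.
Numerically: E[X] ≈ 0.0004.

E[X] = C(7,6)·2^(1−C(6,2)) = 7/16384 ≈ 0.0004.


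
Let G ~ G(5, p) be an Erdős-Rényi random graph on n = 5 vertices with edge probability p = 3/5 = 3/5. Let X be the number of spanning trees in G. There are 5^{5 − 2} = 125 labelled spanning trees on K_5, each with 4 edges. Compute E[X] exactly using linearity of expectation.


K_5 has 5^{5 − 2} = 125 labelled spanning trees.
For each such spanning tree H, let X_H = 1 if all 4 edges of H are present in G. Then P[X_H = 1] = p^{4} = (3/5)^{4} = 81/625.
Summing the indicators: E[X] = Σ_H E[X_H] = 125 · p^{4} = 125 · 81/625 = 81/5.
Numerically: E[X] ≈ 16.2.

E[X] = 125 · (3/5)^{4} = 81/5 ≈ 16.2.


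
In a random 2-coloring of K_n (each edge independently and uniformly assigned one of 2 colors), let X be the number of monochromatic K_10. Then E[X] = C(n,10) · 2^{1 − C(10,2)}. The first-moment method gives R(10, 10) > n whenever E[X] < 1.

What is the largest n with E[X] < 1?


We need C(n, 10) · 2^{1 − 45} < 1, i.e. C(n, 10) < 2^{45 − 1} = 17592186044416.
Check values of n near the boundary:
  n = 94: C(94, 10) = 9041256841903; 9041256841903 < 17592186044416? YES
  n = 95: C(95, 10) = 10104934117421; 10104934117421 < 17592186044416? YES
  n = 96: C(96, 10) = 11279926456656; 11279926456656 < 17592186044416? YES
  n = 97: C(97, 10) = 12576469727536; 12576469727536 < 17592186044416? YES
  n = 98: C(98, 10) = 14005614014756; 14005614014756 < 17592186044416? YES
  n = 99: C(99, 10) = 15579278510796; 15579278510796 < 17592186044416? YES
  n = 100: C(100, 10) = 17310309456440; 17310309456440 < 17592186044416? YES
  n = 101: C(101, 10) = 19212541264840; 19212541264840 < 17592186044416? NO
  n = 102: C(102, 10) = 21300860967540; 21300860967540 < 17592186044416? NO
  n = 103: C(103, 10) = 23591276125340; 23591276125340 < 17592186044416? NO
The largest n with C(n, 10) < 17592186044416 is n = 100 (where E[X] = 2163788682055/2199023255552 ≈ 0.983977). Hence R(10, 10) > 100, i.e. R(10, 10) ≥ 101.

Largest n = 100; hence R(10, 10) > 100.


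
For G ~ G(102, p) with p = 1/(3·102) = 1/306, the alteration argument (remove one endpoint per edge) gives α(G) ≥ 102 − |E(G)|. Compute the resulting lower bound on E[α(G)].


E[|E(G)|] = C(102, 2)·p = 5151 · (1/306) = 101/6.
E[α(G)] ≥ n − E[|E(G)|] = 102 − 101/6 = 511/6.
Numerically: ≈ 85.1667.
(This is only a lower bound; the true E[α(G)] may be larger.)

E[α(G)] ≥ 511/6 ≈ 85.1667.


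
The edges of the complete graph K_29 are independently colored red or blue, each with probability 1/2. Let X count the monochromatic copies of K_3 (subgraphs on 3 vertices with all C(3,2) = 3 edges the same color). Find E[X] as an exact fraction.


Let X = Σ_S X_S over the C(29, 3) = 3654 subsets S of size 3, where X_S = 1 if the K_3 on S is monochromatic.
For a fixed S, the K_3 on S has C(3, 2) = 3 edges. P[all 3 edges red] = (1/2)^3, and likewise for blue, so P[monochromatic] = 2·(1/2)^3 = 2^{1 − 3} = 1/4.
By linearity: E[X] = C(29, 3) · 2^{1 − 3} = 3654 · 1/4 = 1827/2.
Numerically: E[X] ≈ 913.5000.

E[X] = C(29,3)·2^(1−C(3,2)) = 1827/2 ≈ 913.5000.


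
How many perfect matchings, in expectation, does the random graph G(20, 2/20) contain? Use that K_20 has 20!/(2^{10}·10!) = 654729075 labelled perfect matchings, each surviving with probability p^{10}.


K_20 has 20!/(2^{10}·10!) = 654729075 labelled perfect matchings.
For each such perfect matching H, let X_H = 1 if all 10 edges of H are present in G. Then P[X_H = 1] = p^{10} = (1/10)^{10} = 1/10000000000.
By linearity: E[X] = Σ_H E[X_H] = 654729075 · p^{10} = 654729075 · 1/10000000000 = 26189163/400000000.
Numerically: E[X] ≈ 0.06547.

E[X] = 654729075 · (1/10)^{10} = 26189163/400000000 ≈ 0.06547.


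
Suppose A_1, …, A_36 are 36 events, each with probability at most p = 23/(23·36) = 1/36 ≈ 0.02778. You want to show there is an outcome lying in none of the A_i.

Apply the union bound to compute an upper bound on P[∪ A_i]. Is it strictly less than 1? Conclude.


Union bound: P[∪_{i=1}^{36} A_i] ≤ Σ_i P[A_i] ≤ 36·p = 36·(1/36) = 1.
Numerically: 1 ≈ 1.00000.
Is 1 < 1? NO.
Since the bound 1 is ≥ 1, the union bound is uninformative here; it does NOT by itself certify existence.

36·p = 1 ≈ 1.00000; existence NOT certified by the union bound.


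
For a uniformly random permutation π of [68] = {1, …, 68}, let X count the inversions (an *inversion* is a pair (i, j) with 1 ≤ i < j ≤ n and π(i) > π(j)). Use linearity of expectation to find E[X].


Write X = Σ X_I over the C(68, 2) = 2278 pairs i < j, with X_I the indicator of one inversion.
There are 2278 indicators.
For each fixed pair i < j, the values π(i) and π(j) are two distinct elements of {1, …, 68} in uniformly random order; by symmetry P[π(i) > π(j)] = 1/2.
By linearity: E[X] = 2278 · (1/2) = C(68, 2) · (1/2) = 2278/2 = 1139 ≈ 1139.00000.

E[X] = 1139 = 1139.00000.


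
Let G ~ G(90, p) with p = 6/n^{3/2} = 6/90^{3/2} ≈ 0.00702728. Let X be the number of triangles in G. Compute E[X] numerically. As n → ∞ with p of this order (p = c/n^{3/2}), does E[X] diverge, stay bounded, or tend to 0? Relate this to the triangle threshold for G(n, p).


Number of potential triangles: C(90, 3) = 117480.
Each occurs with probability p³ ≈ (0.00702728)³ ≈ 3.47026355e-07.
By linearity: E[X] = C(90, 3)·p³ ≈ 117480 · 3.47026355e-07 ≈ 0.040769.
Since α = 3/2 > 1, p = c/n^{3/2} = o(1/n) is below the triangle threshold p ~ 1/n. Asymptotically E[X] ~ (c³/6)·n^{3(1−α)} = (6³/6)·n^{-1.5} → 0, so by Markov's inequality G has no triangles w.h.p.

E[X] ≈ 0.040769; in regime p = Θ(1/n^{3/2}) E[X] tends to 0 (below the triangle threshold p ~ 1/n).


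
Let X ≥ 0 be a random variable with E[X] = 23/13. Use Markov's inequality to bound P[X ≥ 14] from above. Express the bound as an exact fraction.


μ = E[X] = 23/13, a = 14.
Markov: P[X ≥ 14] ≤ μ/a = (23/13)/14 = 23/182.
Numerically: ≈ 0.126374.
(Since a = 14 > μ = 1.769231, the bound 23/182 is < 1 and informative.)

P[X ≥ 14] ≤ 23/182 ≈ 0.126374.


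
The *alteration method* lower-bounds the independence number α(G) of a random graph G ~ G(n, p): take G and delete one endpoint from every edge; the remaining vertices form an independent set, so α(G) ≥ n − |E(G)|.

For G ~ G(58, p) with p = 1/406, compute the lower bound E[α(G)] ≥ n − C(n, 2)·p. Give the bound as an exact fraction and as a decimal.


E[|E(G)|] = C(58, 2)·p = 1653 · (1/406) = 57/14.
E[α(G)] ≥ n − E[|E(G)|] = 58 − 57/14 = 755/14.
Numerically: ≈ 53.92857.
(This is only a lower bound; the true E[α(G)] may be larger.)

E[α(G)] ≥ 755/14 ≈ 53.92857.


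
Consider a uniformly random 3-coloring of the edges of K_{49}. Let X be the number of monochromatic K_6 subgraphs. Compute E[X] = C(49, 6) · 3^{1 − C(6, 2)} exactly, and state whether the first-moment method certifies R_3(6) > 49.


E[X] = C(49, 6) · 3^{1 − 15} = 13983816 · 3^{−14} = 13983816/4782969.
As a reduced fraction: E[X] = 4661272/1594323 ≈ 2.924.
Is E[X] < 1? NO.
Since E[X] ≥ 1, the first-moment bound is inconclusive at n = 49; it does NOT by itself certify R_3(6) > 49.

E[X] = 4661272/1594323 ≈ 2.924; E[X] ≥ 1; first-moment method inconclusive here.


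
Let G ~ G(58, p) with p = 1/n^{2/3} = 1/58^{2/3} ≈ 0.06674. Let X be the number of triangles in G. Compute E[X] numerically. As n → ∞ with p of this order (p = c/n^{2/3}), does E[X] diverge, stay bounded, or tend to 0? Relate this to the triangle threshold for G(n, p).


Number of potential triangles: C(58, 3) = 30856.
Each occurs with probability p³ ≈ (0.06674)³ ≈ 2.972652e-04.
By linearity: E[X] = C(58, 3)·p³ ≈ 30856 · 2.972652e-04 ≈ 9.1724.
Since α = 2/3 < 1, p = c/n^{2/3} ≫ 1/n is above the triangle threshold p ~ 1/n. Asymptotically E[X] ~ (c³/6)·n^{3(1−α)} = (1³/6)·n^{1} → ∞; triangles are abundant w.h.p.

E[X] ≈ 9.1724; in regime p = Θ(1/n^{2/3}) E[X] diverges (above the triangle threshold p ~ 1/n).


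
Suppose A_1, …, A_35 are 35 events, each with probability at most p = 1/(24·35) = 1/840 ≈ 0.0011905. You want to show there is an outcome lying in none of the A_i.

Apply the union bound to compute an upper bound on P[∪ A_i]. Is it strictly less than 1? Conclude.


Union bound: P[∪_{i=1}^{35} A_i] ≤ Σ_i P[A_i] ≤ 35·p = 35·(1/840) = 1/24.
Numerically: 1/24 ≈ 0.0416667.
Is 1/24 < 1? YES.
Since P[∪ A_i] ≤ 1/24 < 1, the complement has P[∩ A_i^c] ≥ 1 − 1/24 = 23/24 > 0, so some outcome avoids every A_i.

35·p = 1/24 ≈ 0.0416667; existence CERTIFIED by the union bound.


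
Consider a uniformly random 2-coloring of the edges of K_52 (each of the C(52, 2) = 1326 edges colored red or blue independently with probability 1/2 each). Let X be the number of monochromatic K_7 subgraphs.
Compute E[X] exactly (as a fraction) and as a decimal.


Let X = Σ_S X_S over the C(52, 7) = 133784560 subsets S of size 7, where X_S = 1 if the K_7 on S is monochromatic.
For a fixed S, the K_7 on S has C(7, 2) = 21 edges. P[all 21 edges red] = (1/2)^21, and likewise for blue, so P[monochromatic] = 2·(1/2)^21 = 2^{1 − 21} = 1/1048576.
By linearity of expectation: E[X] = C(52, 7) · 2^{1 − 21} = 133784560 · 1/1048576 = 8361535/65536.
Numerically: E[X] ≈ 127.586899.

E[X] = C(52,7)·2^(1−C(7,2)) = 8361535/65536 ≈ 127.586899.


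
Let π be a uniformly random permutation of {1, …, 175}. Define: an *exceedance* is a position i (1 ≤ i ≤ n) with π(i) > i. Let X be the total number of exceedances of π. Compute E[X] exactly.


Write X = Σ_{i=1}^{175} X_i, where X_i = 1_{π(i) > i}.
For each fixed i, π(i) is uniform over {1, …, 175} (marginal of a uniform permutation), so P[π(i) > i] = (n − i)/n. Summing: Σ_{i=1}^{175} (n − i)/n = (0 + 1 + … + 174)/175 = 175(175 − 1)/(2·175) = (175 − 1)/2.
Hence E[X] = Σ_{i=1}^{175} (175 − i)/175 = 87 ≈ 87.00000.

E[X] = 87 = 87.00000.


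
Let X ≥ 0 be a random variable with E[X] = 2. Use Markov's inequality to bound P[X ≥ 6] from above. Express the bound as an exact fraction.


μ = E[X] = 2, a = 6.
Markov: P[X ≥ 6] ≤ μ/a = (2)/6 = 1/3.
Numerically: ≈ 0.333333.
(Since a = 6 > μ = 2.000000, the bound 1/3 is < 1 and informative.)

P[X ≥ 6] ≤ 1/3 ≈ 0.333333.


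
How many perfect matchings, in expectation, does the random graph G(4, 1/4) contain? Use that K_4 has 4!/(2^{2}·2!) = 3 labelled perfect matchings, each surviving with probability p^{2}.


K_4 has 4!/(2^{2}·2!) = 3 labelled perfect matchings.
For each such perfect matching H, let X_H = 1 if all 2 edges of H are present in G. Then P[X_H = 1] = p^{2} = (1/4)^{2} = 1/16.
By linearity: E[X] = Σ_H E[X_H] = 3 · p^{2} = 3 · 1/16 = 3/16.
Numerically: E[X] ≈ 0.1875.

E[X] = 3 · (1/4)^{2} = 3/16 ≈ 0.1875.


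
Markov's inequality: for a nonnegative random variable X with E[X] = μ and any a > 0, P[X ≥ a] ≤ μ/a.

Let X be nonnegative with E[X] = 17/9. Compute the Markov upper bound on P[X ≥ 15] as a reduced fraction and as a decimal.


μ = E[X] = 17/9, a = 15.
Markov: P[X ≥ 15] ≤ μ/a = (17/9)/15 = 17/135.
Numerically: ≈ 0.12593.
(Since a = 15 > μ = 1.88889, the bound 17/135 is < 1 and informative.)

P[X ≥ 15] ≤ 17/135 ≈ 0.12593.


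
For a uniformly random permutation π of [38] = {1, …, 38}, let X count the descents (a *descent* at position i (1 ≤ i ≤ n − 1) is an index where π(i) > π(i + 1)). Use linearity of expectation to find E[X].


Write X = Σ X_I over i = 1, …, 37, with X_I the indicator of one descent.
There are 37 indicators.
For each fixed i, the pair (π(i), π(i+1)) is a uniformly random ordered pair of distinct values from {1, …, 38}; by symmetry P[π(i) > π(i+1)] = 1/2.
By linearity: E[X] = 37 · (1/2) = (38 − 1) · (1/2) = 37/2 ≈ 18.5000.

E[X] = 37/2 = 18.5000.


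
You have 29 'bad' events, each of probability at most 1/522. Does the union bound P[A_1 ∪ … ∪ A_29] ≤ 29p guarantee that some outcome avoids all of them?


Union bound: P[∪_{i=1}^{29} A_i] ≤ Σ_i P[A_i] ≤ 29·p = 29·(1/522) = 1/18.
Numerically: 1/18 ≈ 0.0555556.
Is 1/18 < 1? YES.
Since P[∪ A_i] ≤ 1/18 < 1, the complement has P[∩ A_i^c] ≥ 1 − 1/18 = 17/18 > 0, so some outcome avoids every A_i.

29·p = 1/18 ≈ 0.0555556; existence CERTIFIED by the union bound.


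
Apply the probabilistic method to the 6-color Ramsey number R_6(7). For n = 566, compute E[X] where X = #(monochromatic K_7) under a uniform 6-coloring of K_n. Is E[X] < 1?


E[X] = C(566, 7) · 6^{1 − 21} = 3557206237959440 · 6^{−20} = 3557206237959440/3656158440062976.
As a reduced fraction: E[X] = 222325389872465/228509902503936 ≈ 0.972935.
Is E[X] < 1? YES.
Since E[X] < 1, there exists a 6-coloring of K_{566} with no monochromatic K_7; hence R_6(7) > 566.

E[X] = 222325389872465/228509902503936 ≈ 0.972935; E[X] < 1, so R_6(7) > 566.


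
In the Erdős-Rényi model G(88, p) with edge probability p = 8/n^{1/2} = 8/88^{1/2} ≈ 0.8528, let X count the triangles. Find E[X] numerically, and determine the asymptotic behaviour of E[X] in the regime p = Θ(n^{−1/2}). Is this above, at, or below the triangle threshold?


Number of potential triangles: C(88, 3) = 109736.
Each occurs with probability p³ ≈ (0.8528)³ ≈ 6.2022027e-01.
By linearity: E[X] = C(88, 3)·p³ ≈ 109736 · 6.2022027e-01 ≈ 68060.49108.
Since α = 1/2 < 1, p = c/n^{1/2} ≫ 1/n is above the triangle threshold p ~ 1/n. Asymptotically E[X] ~ (c³/6)·n^{3(1−α)} = (8³/6)·n^{1.5} → ∞; triangles are abundant w.h.p.

E[X] ≈ 68060.49108; in regime p = Θ(1/n^{1/2}) E[X] diverges (above the triangle threshold p ~ 1/n).


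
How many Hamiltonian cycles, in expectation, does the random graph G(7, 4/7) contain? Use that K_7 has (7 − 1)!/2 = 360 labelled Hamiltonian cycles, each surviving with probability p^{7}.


K_7 has (7 − 1)!/2 = 360 labelled Hamiltonian cycles.
For each such Hamiltonian cycle H, let X_H = 1 if all 7 edges of H are present in G. Then P[X_H = 1] = p^{7} = (4/7)^{7} = 16384/823543.
Summing the indicators: E[X] = Σ_H E[X_H] = 360 · p^{7} = 360 · 16384/823543 = 5898240/823543.
Numerically: E[X] ≈ 7.16.

E[X] = 360 · (4/7)^{7} = 5898240/823543 ≈ 7.16.


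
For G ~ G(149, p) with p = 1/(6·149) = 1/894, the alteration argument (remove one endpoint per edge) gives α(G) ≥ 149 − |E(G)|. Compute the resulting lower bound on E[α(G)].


E[|E(G)|] = C(149, 2)·p = 11026 · (1/894) = 37/3.
E[α(G)] ≥ n − E[|E(G)|] = 149 − 37/3 = 410/3.
Numerically: ≈ 136.6667.
(This is only a lower bound; the true E[α(G)] may be larger.)

E[α(G)] ≥ 410/3 ≈ 136.6667.


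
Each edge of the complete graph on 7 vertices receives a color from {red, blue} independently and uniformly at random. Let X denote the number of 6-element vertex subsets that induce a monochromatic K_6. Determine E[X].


Let X = Σ_S X_S over the C(7, 6) = 7 subsets S of size 6, where X_S = 1 if the K_6 on S is monochromatic.
For a fixed S, the K_6 on S has C(6, 2) = 15 edges. P[all 15 edges red] = (1/2)^15, and likewise for blue, so P[monochromatic] = 2·(1/2)^15 = 2^{1 − 15} = 1/16384.
By linearity: E[X] = C(7, 6) · 2^{1 − 15} = 7 · 1/16384 = 7/16384.
Numerically: E[X] ≈ 0.0004.

E[X] = C(7,6)·2^(1−C(6,2)) = 7/16384 ≈ 0.0004.


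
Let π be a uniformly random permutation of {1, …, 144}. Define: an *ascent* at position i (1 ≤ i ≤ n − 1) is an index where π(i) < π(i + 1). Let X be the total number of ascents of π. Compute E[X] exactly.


Write X = Σ X_I over i = 1, …, 143, with X_I the indicator of one ascent.
There are 143 indicators.
For each fixed i, the pair (π(i), π(i+1)) is a uniformly random ordered pair of distinct values from {1, …, 144}; by symmetry P[π(i) < π(i+1)] = 1/2.
By linearity: E[X] = 143 · (1/2) = (144 − 1) · (1/2) = 143/2 ≈ 71.5000.

E[X] = 143/2 = 71.5000.


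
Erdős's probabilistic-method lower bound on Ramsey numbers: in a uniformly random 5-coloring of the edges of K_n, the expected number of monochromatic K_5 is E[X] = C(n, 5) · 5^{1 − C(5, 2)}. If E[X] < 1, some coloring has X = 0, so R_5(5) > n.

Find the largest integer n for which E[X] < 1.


We need C(n, 5) · 5^{1 − 10} < 1, i.e. C(n, 5) < 5^{10 − 1} = 1953125.
Check values of n near the boundary:
  n = 45: C(45, 5) = 1221759; 1221759 < 1953125? YES
  n = 46: C(46, 5) = 1370754; 1370754 < 1953125? YES
  n = 47: C(47, 5) = 1533939; 1533939 < 1953125? YES
  n = 48: C(48, 5) = 1712304; 1712304 < 1953125? YES
  n = 49: C(49, 5) = 1906884; 1906884 < 1953125? YES
  n = 50: C(50, 5) = 2118760; 2118760 < 1953125? NO
  n = 51: C(51, 5) = 2349060; 2349060 < 1953125? NO
The largest n with C(n, 5) < 1953125 is n = 49 (where E[X] = 1906884/1953125 ≈ 0.9763246). Hence R_5(5) > 49, i.e. R_5(5) ≥ 50.

Largest n = 49; hence R_5(5) > 49.


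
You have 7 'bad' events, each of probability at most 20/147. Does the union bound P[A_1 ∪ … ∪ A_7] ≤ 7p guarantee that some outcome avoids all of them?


Union bound: P[∪_{i=1}^{7} A_i] ≤ Σ_i P[A_i] ≤ 7·p = 7·(20/147) = 20/21.
Numerically: 20/21 ≈ 0.95238.
Is 20/21 < 1? YES.
Since P[∪ A_i] ≤ 20/21 < 1, the complement has P[∩ A_i^c] ≥ 1 − 20/21 = 1/21 > 0, so some outcome avoids every A_i.

7·p = 20/21 ≈ 0.95238; existence CERTIFIED by the union bound.


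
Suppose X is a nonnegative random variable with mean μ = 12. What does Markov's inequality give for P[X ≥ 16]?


μ = E[X] = 12, a = 16.
Markov: P[X ≥ 16] ≤ μ/a = (12)/16 = 3/4.
Numerically: ≈ 0.7500.
(Since a = 16 > μ = 12.0000, the bound 3/4 is < 1 and informative.)

P[X ≥ 16] ≤ 3/4 ≈ 0.7500.


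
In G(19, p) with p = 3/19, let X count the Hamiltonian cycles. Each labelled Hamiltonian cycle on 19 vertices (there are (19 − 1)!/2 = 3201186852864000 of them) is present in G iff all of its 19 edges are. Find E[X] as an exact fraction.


K_19 has (19 − 1)!/2 = 3201186852864000 labelled Hamiltonian cycles.
For each such Hamiltonian cycle H, let X_H = 1 if all 19 edges of H are present in G. Then P[X_H = 1] = p^{19} = (3/19)^{19} = 1162261467/1978419655660313589123979.
By linearity of expectation: E[X] = Σ_H E[X_H] = 3201186852864000 · p^{19} = 3201186852864000 · 1162261467/1978419655660313589123979 = 3720616127750825791488000/1978419655660313589123979.
Numerically: E[X] ≈ 1.8806.

E[X] = 3201186852864000 · (3/19)^{19} = 3720616127750825791488000/1978419655660313589123979 ≈ 1.8806.


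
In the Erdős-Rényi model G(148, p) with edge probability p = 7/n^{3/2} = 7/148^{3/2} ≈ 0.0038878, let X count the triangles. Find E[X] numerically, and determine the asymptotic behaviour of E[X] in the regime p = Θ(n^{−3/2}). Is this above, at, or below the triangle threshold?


Number of potential triangles: C(148, 3) = 529396.
Each occurs with probability p³ ≈ (0.0038878)³ ≈ 5.8764683e-08.
By linearity: E[X] = C(148, 3)·p³ ≈ 529396 · 5.8764683e-08 ≈ 0.03111.
Since α = 3/2 > 1, p = c/n^{3/2} = o(1/n) is below the triangle threshold p ~ 1/n. Asymptotically E[X] ~ (c³/6)·n^{3(1−α)} = (7³/6)·n^{-1.5} → 0, so by Markov's inequality G has no triangles w.h.p.

E[X] ≈ 0.03111; in regime p = Θ(1/n^{3/2}) E[X] tends to 0 (below the triangle threshold p ~ 1/n).


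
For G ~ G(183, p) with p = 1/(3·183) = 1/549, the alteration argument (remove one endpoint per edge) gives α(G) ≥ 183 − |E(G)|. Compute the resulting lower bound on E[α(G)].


E[|E(G)|] = C(183, 2)·p = 16653 · (1/549) = 91/3.
E[α(G)] ≥ n − E[|E(G)|] = 183 − 91/3 = 458/3.
Numerically: ≈ 152.666667.
(This is only a lower bound; the true E[α(G)] may be larger.)

E[α(G)] ≥ 458/3 ≈ 152.666667.


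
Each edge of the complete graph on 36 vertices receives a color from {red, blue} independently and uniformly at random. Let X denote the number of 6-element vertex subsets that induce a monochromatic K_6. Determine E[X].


Let X = Σ_S X_S over the C(36, 6) = 1947792 subsets S of size 6, where X_S = 1 if the K_6 on S is monochromatic.
For a fixed S, the K_6 on S has C(6, 2) = 15 edges. P[all 15 edges red] = (1/2)^15, and likewise for blue, so P[monochromatic] = 2·(1/2)^15 = 2^{1 − 15} = 1/16384.
By linearity of expectation: E[X] = C(36, 6) · 2^{1 − 15} = 1947792 · 1/16384 = 121737/1024.
Numerically: E[X] ≈ 118.8838.

E[X] = C(36,6)·2^(1−C(6,2)) = 121737/1024 ≈ 118.8838.


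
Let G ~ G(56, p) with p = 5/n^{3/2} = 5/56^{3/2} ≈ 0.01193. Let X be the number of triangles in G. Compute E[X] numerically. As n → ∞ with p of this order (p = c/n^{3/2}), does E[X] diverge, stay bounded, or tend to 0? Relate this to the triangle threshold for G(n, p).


Number of potential triangles: C(56, 3) = 27720.
Each occurs with probability p³ ≈ (0.01193)³ ≈ 1.698494e-06.
By linearity: E[X] = C(56, 3)·p³ ≈ 27720 · 1.698494e-06 ≈ 0.0471.
Since α = 3/2 > 1, p = c/n^{3/2} = o(1/n) is below the triangle threshold p ~ 1/n. Asymptotically E[X] ~ (c³/6)·n^{3(1−α)} = (5³/6)·n^{-1.5} → 0, so by Markov's inequality G has no triangles w.h.p.

E[X] ≈ 0.0471; in regime p = Θ(1/n^{3/2}) E[X] tends to 0 (below the triangle threshold p ~ 1/n).


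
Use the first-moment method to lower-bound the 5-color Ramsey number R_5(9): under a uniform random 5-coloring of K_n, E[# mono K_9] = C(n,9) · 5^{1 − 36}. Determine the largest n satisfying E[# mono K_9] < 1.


We need C(n, 9) · 5^{1 − 36} < 1, i.e. C(n, 9) < 5^{36 − 1} = 2910383045673370361328125.
Check values of n near the boundary:
  n = 2165: C(2165, 9) = 2832220612024886803272630; 2832220612024886803272630 < 2910383045673370361328125? YES
  n = 2166: C(2166, 9) = 2844037944203015677277940; 2844037944203015677277940 < 2910383045673370361328125? YES
  n = 2167: C(2167, 9) = 2855899084841489792706810; 2855899084841489792706810 < 2910383045673370361328125? YES
  n = 2168: C(2168, 9) = 2867804175977929537095120; 2867804175977929537095120 < 2910383045673370361328125? YES
  n = 2169: C(2169, 9) = 2879753360044504243499683; 2879753360044504243499683 < 2910383045673370361328125? YES
  n = 2170: C(2170, 9) = 2891746779868845075610510; 2891746779868845075610510 < 2910383045673370361328125? YES
  n = 2171: C(2171, 9) = 2903784578674959601827205; 2903784578674959601827205 < 2910383045673370361328125? YES
  n = 2172: C(2172, 9) = 2915866900084148060642020; 2915866900084148060642020 < 2910383045673370361328125? NO
  n = 2173: C(2173, 9) = 2927993888115921319674265; 2927993888115921319674265 < 2910383045673370361328125? NO
  n = 2174: C(2174, 9) = 2940165687188920530702934; 2940165687188920530702934 < 2910383045673370361328125? NO
The largest n with C(n, 9) < 2910383045673370361328125 is n = 2171 (where E[X] = 580756915734991920365441/582076609134674072265625 ≈ 0.9977328). Hence R_5(9) > 2171, i.e. R_5(9) ≥ 2172.

Largest n = 2171; hence R_5(9) > 2171.
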